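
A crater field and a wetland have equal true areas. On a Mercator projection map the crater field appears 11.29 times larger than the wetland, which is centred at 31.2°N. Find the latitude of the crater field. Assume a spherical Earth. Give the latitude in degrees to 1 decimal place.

75.3°

On Mercator, (apparent₁)/(apparent₂) = sec²φ₁ / sec²φ₂ when true areas are equal.
cos²φ₂ / cos²φ₁ = 11.29  ⇒  cos φ₁ = cos 31.2° / √11.29 = 0.8554/3.360 = 0.2546.
φ₁ = arccos(0.2546) ≈ 75.3°.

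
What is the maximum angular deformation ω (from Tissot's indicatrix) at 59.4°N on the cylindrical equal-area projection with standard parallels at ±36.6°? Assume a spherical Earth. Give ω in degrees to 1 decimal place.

50.5°

Cylindrical equal-area (φ₀ = 36.6°): h = cos φ / cos 36.6° along meridians, k = cos 36.6° / cos φ along parallels; h·k = 1.
At 59.4°: h = 0.6341, k = 1.577; principal scales a = 1.577, b = 0.6341.
sin(ω/2) = (a − b)/(a + b) = 0.9430/2.211 = 0.4265, so ω = 2 arcsin(0.4265) ≈ 50.5°.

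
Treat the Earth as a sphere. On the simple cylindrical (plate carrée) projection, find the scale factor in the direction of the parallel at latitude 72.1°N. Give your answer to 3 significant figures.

3.25

In the plate carrée (x = Rλ, y = Rφ), meridians are true-scale (h = 1) and parallels are stretched by k = sec φ.
k = 1/cos 72.1° = 1/0.3074 = 3.254.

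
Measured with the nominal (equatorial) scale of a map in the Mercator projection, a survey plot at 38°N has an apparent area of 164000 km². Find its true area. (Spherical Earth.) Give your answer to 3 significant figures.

The Mercator projection is conformal; its linear scale factor is the same in every direction and equals sec φ = 1/cos φ.
Areal scale = k² = sec²φ = 1/cos²(38°) = 1/0.7880² = 1.610.
True area = apparent / (areal scale) = 164000 / 1.610 ≈ 102000 km².

102000 km²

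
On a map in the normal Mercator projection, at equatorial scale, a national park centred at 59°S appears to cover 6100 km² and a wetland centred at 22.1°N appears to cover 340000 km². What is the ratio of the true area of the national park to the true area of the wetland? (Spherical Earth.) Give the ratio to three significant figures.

Mercator's areal exaggeration is sec²φ; hence true area = (apparent area) · cos²φ.
True area of national park: 6100 × cos²(59°) = 6100 × 0.2653 = 1618 km².
True area of wetland: 340000 × cos²(22.1°) = 340000 × 0.8585 = 291900 km².
Ratio = 1618 / 291900 ≈ 0.00554.

0.00554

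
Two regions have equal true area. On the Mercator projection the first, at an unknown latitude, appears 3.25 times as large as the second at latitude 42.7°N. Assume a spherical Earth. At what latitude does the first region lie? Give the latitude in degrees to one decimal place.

For equal true areas on Mercator, apparent areas scale as sec²φ, so the ratio is cos²φ₂ / cos²φ₁.
cos²φ₂ / cos²φ₁ = 3.25  ⇒  cos φ₁ = cos 42.7° / √3.25 = 0.7349/1.803 = 0.4077.
φ₁ = arccos(0.4077) ≈ 65.9°.

65.9°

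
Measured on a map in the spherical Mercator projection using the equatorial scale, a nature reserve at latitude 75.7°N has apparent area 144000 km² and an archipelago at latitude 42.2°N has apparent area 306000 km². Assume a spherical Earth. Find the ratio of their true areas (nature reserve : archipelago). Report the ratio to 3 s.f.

0.0523

Since Mercator area scale is 1/cos²φ, the true area equals the apparent area multiplied by cos²φ.
True area of nature reserve: 144000 × cos²(75.7°) = 144000 × 0.06101 = 8785 km².
True area of archipelago: 306000 × cos²(42.2°) = 306000 × 0.5488 = 167900 km².
Ratio = 8785 / 167900 ≈ 0.0523.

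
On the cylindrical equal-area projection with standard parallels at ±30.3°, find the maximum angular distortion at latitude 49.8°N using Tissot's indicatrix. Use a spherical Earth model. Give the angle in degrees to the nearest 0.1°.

32.9°

A cylindrical equal-area projection with standard parallel φ₀ has meridian scale h = cos φ / cos φ₀ and parallel scale k = cos φ₀ / cos φ (so areas are preserved, h·k = 1).
At 49.8°: h = 0.7476, k = 1.338; principal scales a = 1.338, b = 0.7476.
sin(ω/2) = (a − b)/(a + b) = 0.5901/2.085 = 0.2830, so ω = 2 arcsin(0.2830) ≈ 32.9°.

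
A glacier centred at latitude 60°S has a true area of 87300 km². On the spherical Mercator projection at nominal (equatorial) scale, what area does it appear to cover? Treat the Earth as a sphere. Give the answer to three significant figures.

Mercator is conformal, so the point scale is isotropic: h = k = sec φ = 1/cos φ.
Areal scale = k² = sec²φ = 1/cos²(60°) = 1/0.5000² = 4.000.
Apparent area = 87300 × 4.000 ≈ 349000 km².

349000 km²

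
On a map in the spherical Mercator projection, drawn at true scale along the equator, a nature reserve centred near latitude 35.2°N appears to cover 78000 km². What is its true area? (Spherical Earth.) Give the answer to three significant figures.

For Mercator, h = k = sec φ (a conformal cylindrical projection has a single point scale, 1/cos φ).
Areal scale = k² = sec²φ = 1/cos²(35.2°) = 1/0.8171² = 1.498.
True area = apparent / (areal scale) = 78000 / 1.498 ≈ 52100 km².

52100 km²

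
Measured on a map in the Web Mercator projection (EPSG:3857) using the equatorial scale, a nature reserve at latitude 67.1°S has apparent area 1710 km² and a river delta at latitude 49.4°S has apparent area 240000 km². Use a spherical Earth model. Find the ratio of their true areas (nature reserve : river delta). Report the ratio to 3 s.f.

0.00255

On Mercator the areal scale is sec²φ, so true area = apparent × cos²φ.
True area of nature reserve: 1710 × cos²(67.1°) = 1710 × 0.1514 = 258.9 km².
True area of river delta: 240000 × cos²(49.4°) = 240000 × 0.4235 = 101600 km².
Ratio = 258.9 / 101600 ≈ 0.00255.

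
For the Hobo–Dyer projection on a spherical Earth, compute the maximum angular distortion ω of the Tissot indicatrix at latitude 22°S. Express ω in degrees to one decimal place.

The Hobo–Dyer projection is cylindrical equal-area with φ₀ = 37.5°. A cylindrical equal-area projection with standard parallel φ₀ has meridian scale h = cos φ / cos φ₀ and parallel scale k = cos φ₀ / cos φ (so areas are preserved, h·k = 1).
At 22°: h = 1.169, k = 0.8557; principal scales a = 1.169, b = 0.8557.
sin(ω/2) = (a − b)/(a + b) = 0.3130/2.024 = 0.1546, so ω = 2 arcsin(0.1546) ≈ 17.8°.

17.8°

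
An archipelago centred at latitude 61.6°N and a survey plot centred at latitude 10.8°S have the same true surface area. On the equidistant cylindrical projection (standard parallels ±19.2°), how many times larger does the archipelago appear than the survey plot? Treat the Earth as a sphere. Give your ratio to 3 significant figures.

With standard parallel φ₀ = 19.2°, the equirectangular projection gives x = Rλ cos φ₀, y = Rφ, so h = 1 and k = cos 19.2° / cos φ.
Areal scale at 61.6°: h·k = 1.000 × 1.986 = 1.986.
Areal scale at 10.8°: h·k = 1.000 × 0.9614 = 0.9614.
Ratio = 1.986/0.9614 ≈ 2.07.

2.07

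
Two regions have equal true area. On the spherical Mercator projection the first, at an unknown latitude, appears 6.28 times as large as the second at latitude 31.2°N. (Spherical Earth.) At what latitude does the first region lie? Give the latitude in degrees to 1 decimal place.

70.0°

Mercator areal scale is sec²φ, so apparent-area ratio = sec²φ₁ / sec²φ₂ = cos²φ₂ / cos²φ₁.
cos²φ₂ / cos²φ₁ = 6.28  ⇒  cos φ₁ = cos 31.2° / √6.28 = 0.8554/2.506 = 0.3413.
φ₁ = arccos(0.3413) ≈ 70.0°.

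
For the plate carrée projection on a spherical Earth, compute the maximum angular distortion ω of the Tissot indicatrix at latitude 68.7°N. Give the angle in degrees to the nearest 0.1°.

In the plate carrée (x = Rλ, y = Rφ), meridians are true-scale (h = 1) and parallels are stretched by k = sec φ.
At 68.7°: h = 1.000, k = 2.753; principal scales a = 2.753, b = 1.000.
sin(ω/2) = (a − b)/(a + b) = 1.753/3.753 = 0.4671, so ω = 2 arcsin(0.4671) ≈ 55.7°.

55.7°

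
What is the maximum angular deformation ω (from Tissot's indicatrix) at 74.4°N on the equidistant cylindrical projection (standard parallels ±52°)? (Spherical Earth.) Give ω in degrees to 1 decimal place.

The equidistant cylindrical projection with φ₀ = 52° has h = 1 (meridians true) and k = cos φ₀ / cos φ along parallels.
At 74.4°: h = 1.000, k = 2.289; principal scales a = 2.289, b = 1.000.
sin(ω/2) = (a − b)/(a + b) = 1.289/3.289 = 0.3920, so ω = 2 arcsin(0.3920) ≈ 46.2°.

46.2°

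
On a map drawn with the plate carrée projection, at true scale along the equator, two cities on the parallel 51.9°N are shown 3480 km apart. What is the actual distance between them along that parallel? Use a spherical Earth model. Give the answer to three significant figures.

2150 km

For the equirectangular projection with φ₀ = 0 (plate carrée), h = 1 along meridians and k = sec φ along parallels.
Along the parallel at 51.9°, map distances are exaggerated by k = sec 51.9° = 1.621.
True distance = 3480 / 1.621 = 3480 × cos 51.9° ≈ 2150 km.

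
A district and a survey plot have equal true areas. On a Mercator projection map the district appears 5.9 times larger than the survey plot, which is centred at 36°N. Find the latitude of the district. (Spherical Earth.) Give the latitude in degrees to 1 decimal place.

70.5°

Mercator areal scale is sec²φ, so apparent-area ratio = sec²φ₁ / sec²φ₂ = cos²φ₂ / cos²φ₁.
cos²φ₂ / cos²φ₁ = 5.9  ⇒  cos φ₁ = cos 36° / √5.9 = 0.8090/2.429 = 0.3331.
φ₁ = arccos(0.3331) ≈ 70.5°.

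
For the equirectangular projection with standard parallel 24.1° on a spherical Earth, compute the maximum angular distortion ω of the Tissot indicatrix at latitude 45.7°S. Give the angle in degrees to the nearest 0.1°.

In the equirectangular projection with standard parallel φ₀ = 24.1° (x = Rλ cos φ₀, y = Rφ), meridians are true-scale (h = 1) and the parallel scale is k = cos φ₀ / cos φ.
At 45.7°: h = 1.000, k = 1.307; principal scales a = 1.307, b = 1.000.
sin(ω/2) = (a − b)/(a + b) = 0.3070/2.307 = 0.1331, so ω = 2 arcsin(0.1331) ≈ 15.3°.

15.3°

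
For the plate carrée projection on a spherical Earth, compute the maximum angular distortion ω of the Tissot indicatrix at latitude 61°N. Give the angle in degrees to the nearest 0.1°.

40.6°

For the equirectangular projection with φ₀ = 0 (plate carrée), h = 1 along meridians and k = sec φ along parallels.
At 61°: h = 1.000, k = 2.063; principal scales a = 2.063, b = 1.000.
sin(ω/2) = (a − b)/(a + b) = 1.063/3.063 = 0.3470, so ω = 2 arcsin(0.3470) ≈ 40.6°.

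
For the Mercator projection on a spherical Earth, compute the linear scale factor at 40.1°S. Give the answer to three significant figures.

The Mercator projection is conformal; its linear scale factor is the same in every direction and equals sec φ = 1/cos φ.
k = 1/cos 40.1° = 1/0.7649 = 1.307.

1.31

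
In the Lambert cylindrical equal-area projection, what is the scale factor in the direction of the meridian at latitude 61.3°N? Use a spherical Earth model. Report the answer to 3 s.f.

The Lambert cylindrical equal-area projection is the cylindrical equal-area projection with its standard parallel at the equator (φ₀ = 0). For cylindrical equal-area with standard parallel φ₀, h = cos φ / cos φ₀ and k = cos φ₀ / cos φ, so h·k = 1.
h = cos 61.3° / cos 0° = 0.4802/1.000 = 0.4802.

0.480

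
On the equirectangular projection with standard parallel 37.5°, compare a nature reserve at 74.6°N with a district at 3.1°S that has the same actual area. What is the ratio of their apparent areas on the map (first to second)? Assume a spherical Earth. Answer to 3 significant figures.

3.76

With standard parallel φ₀ = 37.5°, the equirectangular projection gives x = Rλ cos φ₀, y = Rφ, so h = 1 and k = cos 37.5° / cos φ.
Areal scale at 74.6°: h·k = 1.000 × 2.988 = 2.988.
Areal scale at 3.1°: h·k = 1.000 × 0.7945 = 0.7945.
Ratio = 2.988/0.7945 ≈ 3.76.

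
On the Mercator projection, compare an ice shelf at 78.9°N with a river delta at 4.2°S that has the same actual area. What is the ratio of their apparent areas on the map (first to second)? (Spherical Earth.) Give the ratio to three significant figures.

Mercator is conformal with k = sec φ, so areal scale = k² = sec²φ.
At 78.9°: sec²(78.9°) = 1/0.1925² = 26.98.
At 4.2°: sec²(4.2°) = 1/0.9973² = 1.005.
Ratio = 26.98/1.005 = cos²(4.2°)/cos²(78.9°) ≈ 26.8.

26.8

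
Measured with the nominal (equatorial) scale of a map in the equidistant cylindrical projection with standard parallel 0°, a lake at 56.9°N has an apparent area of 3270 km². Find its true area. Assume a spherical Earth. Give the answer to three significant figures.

1790 km²

For the equirectangular projection with φ₀ = 0 (plate carrée), h = 1 along meridians and k = sec φ along parallels.
Areal scale = h·k = 1 × sec φ; at 56.9°, h = 1.000, k = 1.831, so h·k = 1.831.
True area = apparent / (areal scale) = 3270 / 1.831 ≈ 1790 km².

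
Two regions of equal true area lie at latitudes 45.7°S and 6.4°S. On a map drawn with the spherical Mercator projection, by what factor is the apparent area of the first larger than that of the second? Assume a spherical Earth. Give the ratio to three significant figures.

Mercator areal scale is sec²φ.
At 45.7°: sec²(45.7°) = 1/0.6984² = 2.050.
At 6.4°: sec²(6.4°) = 1/0.9938² = 1.013.
Ratio = 2.050/1.013 = cos²(6.4°)/cos²(45.7°) ≈ 2.02.

2.02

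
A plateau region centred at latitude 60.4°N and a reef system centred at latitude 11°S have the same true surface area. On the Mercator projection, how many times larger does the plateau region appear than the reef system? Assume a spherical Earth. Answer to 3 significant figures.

3.95

Mercator areal scale is sec²φ.
At 60.4°: sec²(60.4°) = 1/0.4939² = 4.099.
At 11°: sec²(11°) = 1/0.9816² = 1.038.
Ratio = 4.099/1.038 = cos²(11°)/cos²(60.4°) ≈ 3.95.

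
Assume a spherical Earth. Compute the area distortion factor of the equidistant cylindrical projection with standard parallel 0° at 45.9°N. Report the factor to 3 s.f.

Plate carrée maps x = Rλ, y = Rφ. The meridian scale is h = 1 and the parallel scale is k = 1/cos φ = sec φ.
Areal scale = h·k = 1 × sec φ; at 45.9°, h = 1.000, k = 1.437, so h·k = 1.437.

1.44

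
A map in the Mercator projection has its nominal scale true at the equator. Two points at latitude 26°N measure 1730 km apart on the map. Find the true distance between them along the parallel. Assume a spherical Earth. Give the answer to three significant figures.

1550 km

The Mercator projection is conformal; its linear scale factor is the same in every direction and equals sec φ = 1/cos φ.
Along the parallel at 26°, map distances are exaggerated by k = sec 26° = 1.113.
True distance = 1730 / 1.113 = 1730 × cos 26° ≈ 1550 km.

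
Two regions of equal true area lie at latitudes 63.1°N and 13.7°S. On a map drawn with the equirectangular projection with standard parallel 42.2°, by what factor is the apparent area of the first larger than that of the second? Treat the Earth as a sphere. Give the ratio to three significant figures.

2.15

With standard parallel φ₀ = 42.2°, the equirectangular projection gives x = Rλ cos φ₀, y = Rφ, so h = 1 and k = cos 42.2° / cos φ.
Areal scale at 63.1°: h·k = 1.000 × 1.637 = 1.637.
Areal scale at 13.7°: h·k = 1.000 × 0.7625 = 0.7625.
Ratio = 1.637/0.7625 ≈ 2.15.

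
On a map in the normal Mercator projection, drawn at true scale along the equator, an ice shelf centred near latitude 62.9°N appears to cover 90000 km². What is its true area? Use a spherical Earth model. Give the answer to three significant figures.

18700 km²

Mercator is conformal, so the point scale is isotropic: h = k = sec φ = 1/cos φ.
Areal scale = k² = sec²φ = 1/cos²(62.9°) = 1/0.4555² = 4.819.
True area = apparent / (areal scale) = 90000 / 4.819 ≈ 18700 km².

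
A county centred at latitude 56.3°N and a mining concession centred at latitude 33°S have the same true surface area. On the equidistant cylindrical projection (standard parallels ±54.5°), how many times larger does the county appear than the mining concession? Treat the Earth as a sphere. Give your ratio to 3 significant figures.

The equidistant cylindrical projection with φ₀ = 54.5° has h = 1 (meridians true) and k = cos φ₀ / cos φ along parallels.
Areal scale at 56.3°: h·k = 1.000 × 1.047 = 1.047.
Areal scale at 33°: h·k = 1.000 × 0.6924 = 0.6924.
Ratio = 1.047/0.6924 ≈ 1.51.

1.51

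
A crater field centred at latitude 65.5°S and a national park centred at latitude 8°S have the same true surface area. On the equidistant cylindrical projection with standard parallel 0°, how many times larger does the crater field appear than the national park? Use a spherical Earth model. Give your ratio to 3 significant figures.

In the plate carrée (x = Rλ, y = Rφ), meridians are true-scale (h = 1) and parallels are stretched by k = sec φ.
Areal scale at 65.5°: h·k = 1.000 × 2.411 = 2.411.
Areal scale at 8°: h·k = 1.000 × 1.010 = 1.010.
Ratio = 2.411/1.010 ≈ 2.39.

2.39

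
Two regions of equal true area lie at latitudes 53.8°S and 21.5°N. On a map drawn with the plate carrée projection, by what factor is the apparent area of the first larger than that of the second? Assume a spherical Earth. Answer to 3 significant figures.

1.58

For the equirectangular projection with φ₀ = 0 (plate carrée), h = 1 along meridians and k = sec φ along parallels.
Areal scale at 53.8°: h·k = 1.000 × 1.693 = 1.693.
Areal scale at 21.5°: h·k = 1.000 × 1.075 = 1.075.
Ratio = 1.693/1.075 ≈ 1.58.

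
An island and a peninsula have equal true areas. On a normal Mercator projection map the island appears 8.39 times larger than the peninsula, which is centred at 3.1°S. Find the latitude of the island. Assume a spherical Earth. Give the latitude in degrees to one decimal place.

69.8°

On Mercator, (apparent₁)/(apparent₂) = sec²φ₁ / sec²φ₂ when true areas are equal.
cos²φ₂ / cos²φ₁ = 8.39  ⇒  cos φ₁ = cos 3.1° / √8.39 = 0.9985/2.897 = 0.3447.
φ₁ = arccos(0.3447) ≈ 69.8°.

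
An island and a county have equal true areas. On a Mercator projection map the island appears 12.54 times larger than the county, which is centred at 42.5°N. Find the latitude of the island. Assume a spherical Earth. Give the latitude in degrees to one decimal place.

For equal true areas on Mercator, apparent areas scale as sec²φ, so the ratio is cos²φ₂ / cos²φ₁.
cos²φ₂ / cos²φ₁ = 12.54  ⇒  cos φ₁ = cos 42.5° / √12.54 = 0.7373/3.541 = 0.2082.
φ₁ = arccos(0.2082) ≈ 78.0°.

78.0°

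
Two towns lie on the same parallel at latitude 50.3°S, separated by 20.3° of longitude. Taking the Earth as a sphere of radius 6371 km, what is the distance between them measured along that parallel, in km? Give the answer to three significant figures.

1440 km

Arc length along a parallel = R cos φ · Δλ (with Δλ in radians).
= 6371 × cos 50.3° × (20.3° × π/180) = 6371 × 0.6388 × 0.3543 ≈ 1440 km.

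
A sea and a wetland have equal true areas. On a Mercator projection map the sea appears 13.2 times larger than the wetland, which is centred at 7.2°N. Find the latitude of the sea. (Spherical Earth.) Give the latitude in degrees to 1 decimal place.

For equal true areas on Mercator, apparent areas scale as sec²φ, so the ratio is cos²φ₂ / cos²φ₁.
cos²φ₂ / cos²φ₁ = 13.2  ⇒  cos φ₁ = cos 7.2° / √13.2 = 0.9921/3.633 = 0.2731.
φ₁ = arccos(0.2731) ≈ 74.2°.

74.2°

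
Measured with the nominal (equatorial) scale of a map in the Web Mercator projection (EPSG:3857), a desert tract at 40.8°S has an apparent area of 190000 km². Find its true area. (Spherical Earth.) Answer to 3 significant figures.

Mercator is conformal, so the point scale is isotropic: h = k = sec φ = 1/cos φ.
Areal scale = k² = sec²φ = 1/cos²(40.8°) = 1/0.7570² = 1.745.
True area = apparent / (areal scale) = 190000 / 1.745 ≈ 109000 km².

109000 km²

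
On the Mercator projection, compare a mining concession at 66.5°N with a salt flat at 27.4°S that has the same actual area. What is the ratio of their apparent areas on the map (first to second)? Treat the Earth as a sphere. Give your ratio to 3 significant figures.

4.96

Mercator areal scale is sec²φ.
At 66.5°: sec²(66.5°) = 1/0.3987² = 6.289.
At 27.4°: sec²(27.4°) = 1/0.8878² = 1.269.
Ratio = 6.289/1.269 = cos²(27.4°)/cos²(66.5°) ≈ 4.96.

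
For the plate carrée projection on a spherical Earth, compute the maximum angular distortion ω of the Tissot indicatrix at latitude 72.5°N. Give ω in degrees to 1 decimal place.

In the plate carrée (x = Rλ, y = Rφ), meridians are true-scale (h = 1) and parallels are stretched by k = sec φ.
At 72.5°: h = 1.000, k = 3.326; principal scales a = 3.326, b = 1.000.
sin(ω/2) = (a − b)/(a + b) = 2.326/4.326 = 0.5376, so ω = 2 arcsin(0.5376) ≈ 65.0°.

65.0°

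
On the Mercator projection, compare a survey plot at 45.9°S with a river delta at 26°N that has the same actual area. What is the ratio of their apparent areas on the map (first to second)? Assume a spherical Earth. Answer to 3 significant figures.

1.67

Mercator areal scale is sec²φ.
At 45.9°: sec²(45.9°) = 1/0.6959² = 2.065.
At 26°: sec²(26°) = 1/0.8988² = 1.238.
Ratio = 2.065/1.238 = cos²(26°)/cos²(45.9°) ≈ 1.67.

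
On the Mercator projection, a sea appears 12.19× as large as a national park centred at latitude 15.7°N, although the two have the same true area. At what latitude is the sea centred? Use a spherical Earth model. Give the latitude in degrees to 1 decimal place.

74.0°

For equal true areas on Mercator, apparent areas scale as sec²φ, so the ratio is cos²φ₂ / cos²φ₁.
cos²φ₂ / cos²φ₁ = 12.19  ⇒  cos φ₁ = cos 15.7° / √12.19 = 0.9627/3.491 = 0.2757.
φ₁ = arccos(0.2757) ≈ 74.0°.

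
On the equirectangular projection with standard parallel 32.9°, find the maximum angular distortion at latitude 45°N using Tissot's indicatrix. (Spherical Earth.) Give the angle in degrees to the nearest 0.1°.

9.8°

In the equirectangular projection with standard parallel φ₀ = 32.9° (x = Rλ cos φ₀, y = Rφ), meridians are true-scale (h = 1) and the parallel scale is k = cos φ₀ / cos φ.
At 45°: h = 1.000, k = 1.187; principal scales a = 1.187, b = 1.000.
sin(ω/2) = (a − b)/(a + b) = 0.1874/2.187 = 0.08567, so ω = 2 arcsin(0.08567) ≈ 9.8°.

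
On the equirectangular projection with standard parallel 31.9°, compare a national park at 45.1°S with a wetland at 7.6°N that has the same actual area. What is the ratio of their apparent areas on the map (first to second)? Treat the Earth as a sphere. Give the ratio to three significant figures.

In the equirectangular projection with standard parallel φ₀ = 31.9° (x = Rλ cos φ₀, y = Rφ), meridians are true-scale (h = 1) and the parallel scale is k = cos φ₀ / cos φ.
Areal scale at 45.1°: h·k = 1.000 × 1.203 = 1.203.
Areal scale at 7.6°: h·k = 1.000 × 0.8565 = 0.8565.
Ratio = 1.203/0.8565 ≈ 1.40.

1.40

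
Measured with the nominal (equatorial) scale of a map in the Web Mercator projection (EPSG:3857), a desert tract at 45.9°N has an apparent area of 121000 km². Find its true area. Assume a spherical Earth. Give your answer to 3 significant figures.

58600 km²

The Mercator projection is conformal; its linear scale factor is the same in every direction and equals sec φ = 1/cos φ.
Areal scale = k² = sec²φ = 1/cos²(45.9°) = 1/0.6959² = 2.065.
True area = apparent / (areal scale) = 121000 / 2.065 ≈ 58600 km².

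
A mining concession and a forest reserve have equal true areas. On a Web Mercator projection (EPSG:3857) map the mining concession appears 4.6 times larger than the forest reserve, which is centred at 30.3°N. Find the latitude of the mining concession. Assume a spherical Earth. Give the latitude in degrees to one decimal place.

66.3°

Mercator areal scale is sec²φ, so apparent-area ratio = sec²φ₁ / sec²φ₂ = cos²φ₂ / cos²φ₁.
cos²φ₂ / cos²φ₁ = 4.6  ⇒  cos φ₁ = cos 30.3° / √4.6 = 0.8634/2.145 = 0.4026.
φ₁ = arccos(0.4026) ≈ 66.3°.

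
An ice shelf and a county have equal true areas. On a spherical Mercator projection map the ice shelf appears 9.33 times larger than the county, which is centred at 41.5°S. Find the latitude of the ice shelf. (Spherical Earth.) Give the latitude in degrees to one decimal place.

75.8°

On Mercator, (apparent₁)/(apparent₂) = sec²φ₁ / sec²φ₂ when true areas are equal.
cos²φ₂ / cos²φ₁ = 9.33  ⇒  cos φ₁ = cos 41.5° / √9.33 = 0.7490/3.055 = 0.2452.
φ₁ = arccos(0.2452) ≈ 75.8°.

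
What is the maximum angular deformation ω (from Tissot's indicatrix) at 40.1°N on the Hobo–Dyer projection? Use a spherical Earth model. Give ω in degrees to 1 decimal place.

Hobo–Dyer is a cylindrical equal-area projection with standard parallels at ±37.5°. For cylindrical equal-area with standard parallel φ₀, h = cos φ / cos φ₀ and k = cos φ₀ / cos φ, so h·k = 1.
At 40.1°: h = 0.9642, k = 1.037; principal scales a = 1.037, b = 0.9642.
sin(ω/2) = (a − b)/(a + b) = 0.07301/2.001 = 0.03648, so ω = 2 arcsin(0.03648) ≈ 4.2°.

4.2°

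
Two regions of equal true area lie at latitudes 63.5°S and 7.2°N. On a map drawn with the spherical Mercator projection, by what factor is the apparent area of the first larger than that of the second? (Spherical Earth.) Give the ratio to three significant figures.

Mercator is conformal with k = sec φ, so areal scale = k² = sec²φ.
At 63.5°: sec²(63.5°) = 1/0.4462² = 5.023.
At 7.2°: sec²(7.2°) = 1/0.9921² = 1.016.
Ratio = 5.023/1.016 = cos²(7.2°)/cos²(63.5°) ≈ 4.94.

4.94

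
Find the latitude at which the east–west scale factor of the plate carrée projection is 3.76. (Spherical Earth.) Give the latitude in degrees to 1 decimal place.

Plate carrée: h = 1, k = sec φ along parallels.
sec φ = 3.76  ⇒  cos φ = 0.2660  ⇒  φ ≈ 74.6°.

74.6°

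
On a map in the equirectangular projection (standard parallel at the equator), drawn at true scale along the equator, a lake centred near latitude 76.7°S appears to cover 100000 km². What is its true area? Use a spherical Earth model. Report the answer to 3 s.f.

Plate carrée maps x = Rλ, y = Rφ. The meridian scale is h = 1 and the parallel scale is k = 1/cos φ = sec φ.
Areal scale = h·k = 1 × sec φ; at 76.7°, h = 1.000, k = 4.347, so h·k = 4.347.
True area = apparent / (areal scale) = 100000 / 4.347 ≈ 23000 km².

23000 km²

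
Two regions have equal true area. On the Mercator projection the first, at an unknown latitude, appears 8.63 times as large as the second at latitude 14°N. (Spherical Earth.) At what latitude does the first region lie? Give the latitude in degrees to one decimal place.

70.7°

For equal true areas on Mercator, apparent areas scale as sec²φ, so the ratio is cos²φ₂ / cos²φ₁.
cos²φ₂ / cos²φ₁ = 8.63  ⇒  cos φ₁ = cos 14° / √8.63 = 0.9703/2.938 = 0.3303.
φ₁ = arccos(0.3303) ≈ 70.7°.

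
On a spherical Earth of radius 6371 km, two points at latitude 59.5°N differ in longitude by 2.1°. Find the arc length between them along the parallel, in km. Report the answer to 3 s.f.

119 km

Arc length along a parallel = R cos φ · Δλ (with Δλ in radians).
= 6371 × cos 59.5° × (2.1° × π/180) = 6371 × 0.5075 × 0.03665 ≈ 119 km.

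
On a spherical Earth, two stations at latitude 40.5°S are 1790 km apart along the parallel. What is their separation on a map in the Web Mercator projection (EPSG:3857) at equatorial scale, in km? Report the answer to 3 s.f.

2350 km

The Mercator projection is conformal; its linear scale factor is the same in every direction and equals sec φ = 1/cos φ.
Along the parallel, k = sec 40.5° = 1/0.7604 = 1.315.
Map distance = 1790 × 1.315 ≈ 2350 km.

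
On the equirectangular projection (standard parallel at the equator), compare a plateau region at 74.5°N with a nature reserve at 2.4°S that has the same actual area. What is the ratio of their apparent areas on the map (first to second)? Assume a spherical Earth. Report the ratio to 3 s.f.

3.74

In the plate carrée (x = Rλ, y = Rφ), meridians are true-scale (h = 1) and parallels are stretched by k = sec φ.
Areal scale at 74.5°: h·k = 1.000 × 3.742 = 3.742.
Areal scale at 2.4°: h·k = 1.000 × 1.001 = 1.001.
Ratio = 3.742/1.001 ≈ 3.74.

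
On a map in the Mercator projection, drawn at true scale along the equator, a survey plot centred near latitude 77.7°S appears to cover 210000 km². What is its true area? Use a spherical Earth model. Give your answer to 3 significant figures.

The Mercator projection is conformal; its linear scale factor is the same in every direction and equals sec φ = 1/cos φ.
Areal scale = k² = sec²φ = 1/cos²(77.7°) = 1/0.2130² = 22.04.
True area = apparent / (areal scale) = 210000 / 22.04 ≈ 9530 km².

9530 km²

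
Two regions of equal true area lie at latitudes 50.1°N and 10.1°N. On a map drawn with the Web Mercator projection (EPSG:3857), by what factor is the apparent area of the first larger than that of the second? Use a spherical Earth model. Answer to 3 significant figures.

2.36

On Mercator, area is exaggerated by sec²φ = 1/cos²φ.
At 50.1°: sec²(50.1°) = 1/0.6414² = 2.430.
At 10.1°: sec²(10.1°) = 1/0.9845² = 1.032.
Ratio = 2.430/1.032 = cos²(10.1°)/cos²(50.1°) ≈ 2.36.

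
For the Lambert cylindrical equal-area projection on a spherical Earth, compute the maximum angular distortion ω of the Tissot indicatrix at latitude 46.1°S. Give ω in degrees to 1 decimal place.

The Lambert cylindrical equal-area projection is the cylindrical equal-area projection with its standard parallel at the equator (φ₀ = 0). For cylindrical equal-area with standard parallel φ₀, h = cos φ / cos φ₀ and k = cos φ₀ / cos φ, so h·k = 1.
At 46.1°: h = 0.6934, k = 1.442; principal scales a = 1.442, b = 0.6934.
sin(ω/2) = (a − b)/(a + b) = 0.7488/2.136 = 0.3506, so ω = 2 arcsin(0.3506) ≈ 41.0°.

41.0°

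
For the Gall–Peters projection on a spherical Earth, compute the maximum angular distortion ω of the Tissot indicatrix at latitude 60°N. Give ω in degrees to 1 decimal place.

Gall–Peters is a cylindrical equal-area projection with standard parallels at ±45°. A cylindrical equal-area projection with standard parallel φ₀ has meridian scale h = cos φ / cos φ₀ and parallel scale k = cos φ₀ / cos φ (so areas are preserved, h·k = 1).
At 60°: h = 0.7071, k = 1.414; principal scales a = 1.414, b = 0.7071.
sin(ω/2) = (a − b)/(a + b) = 0.7071/2.121 = 0.3333, so ω = 2 arcsin(0.3333) ≈ 38.9°.

38.9°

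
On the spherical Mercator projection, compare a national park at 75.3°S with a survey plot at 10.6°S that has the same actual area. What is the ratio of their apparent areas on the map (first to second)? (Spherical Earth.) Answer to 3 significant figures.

Mercator is conformal with k = sec φ, so areal scale = k² = sec²φ.
At 75.3°: sec²(75.3°) = 1/0.2538² = 15.53.
At 10.6°: sec²(10.6°) = 1/0.9829² = 1.035.
Ratio = 15.53/1.035 = cos²(10.6°)/cos²(75.3°) ≈ 15.0.

15.0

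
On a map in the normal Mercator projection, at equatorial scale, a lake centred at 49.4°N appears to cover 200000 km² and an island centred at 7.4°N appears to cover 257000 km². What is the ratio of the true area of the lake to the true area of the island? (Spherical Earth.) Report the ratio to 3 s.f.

Mercator's areal exaggeration is sec²φ; hence true area = (apparent area) · cos²φ.
True area of lake: 200000 × cos²(49.4°) = 200000 × 0.4235 = 84700 km².
True area of island: 257000 × cos²(7.4°) = 257000 × 0.9834 = 252700 km².
Ratio = 84700 / 252700 ≈ 0.335.

0.335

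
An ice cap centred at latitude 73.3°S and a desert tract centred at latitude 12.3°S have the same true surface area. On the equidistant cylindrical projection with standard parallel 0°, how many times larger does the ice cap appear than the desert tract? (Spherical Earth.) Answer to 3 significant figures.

For the equirectangular projection with φ₀ = 0 (plate carrée), h = 1 along meridians and k = sec φ along parallels.
Areal scale at 73.3°: h·k = 1.000 × 3.480 = 3.480.
Areal scale at 12.3°: h·k = 1.000 × 1.023 = 1.023.
Ratio = 3.480/1.023 ≈ 3.40.

3.40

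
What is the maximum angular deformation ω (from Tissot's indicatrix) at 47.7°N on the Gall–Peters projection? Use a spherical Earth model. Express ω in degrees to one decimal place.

The Gall–Peters projection is cylindrical equal-area with φ₀ = 45°. Cylindrical equal-area (φ₀ = 45°): h = cos φ / cos 45° along meridians, k = cos 45° / cos φ along parallels; h·k = 1.
At 47.7°: h = 0.9518, k = 1.051; principal scales a = 1.051, b = 0.9518.
sin(ω/2) = (a − b)/(a + b) = 0.09888/2.002 = 0.04938, so ω = 2 arcsin(0.04938) ≈ 5.7°.

5.7°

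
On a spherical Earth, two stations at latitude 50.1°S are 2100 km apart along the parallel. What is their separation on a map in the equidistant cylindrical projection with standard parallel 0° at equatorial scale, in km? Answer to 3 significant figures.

3270 km

In the plate carrée (x = Rλ, y = Rφ), meridians are true-scale (h = 1) and parallels are stretched by k = sec φ.
Along the parallel, k = sec 50.1° = 1/0.6414 = 1.559.
Map distance = 2100 × 1.559 ≈ 3270 km.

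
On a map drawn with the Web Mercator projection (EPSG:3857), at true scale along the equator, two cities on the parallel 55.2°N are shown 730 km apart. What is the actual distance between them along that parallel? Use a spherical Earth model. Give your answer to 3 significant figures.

The Mercator projection is conformal; its linear scale factor is the same in every direction and equals sec φ = 1/cos φ.
Along the parallel at 55.2°, map distances are exaggerated by k = sec 55.2° = 1.752.
True distance = 730 / 1.752 = 730 × cos 55.2° ≈ 417 km.

417 km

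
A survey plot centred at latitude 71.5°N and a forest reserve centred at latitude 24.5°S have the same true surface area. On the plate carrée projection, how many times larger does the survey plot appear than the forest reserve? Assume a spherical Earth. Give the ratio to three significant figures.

For the equirectangular projection with φ₀ = 0 (plate carrée), h = 1 along meridians and k = sec φ along parallels.
Areal scale at 71.5°: h·k = 1.000 × 3.152 = 3.152.
Areal scale at 24.5°: h·k = 1.000 × 1.099 = 1.099.
Ratio = 3.152/1.099 ≈ 2.87.

2.87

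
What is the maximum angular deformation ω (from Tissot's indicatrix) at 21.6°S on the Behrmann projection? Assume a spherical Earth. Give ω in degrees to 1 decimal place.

Behrmann is a cylindrical equal-area projection with standard parallels at ±30°. A cylindrical equal-area projection with standard parallel φ₀ has meridian scale h = cos φ / cos φ₀ and parallel scale k = cos φ₀ / cos φ (so areas are preserved, h·k = 1).
At 21.6°: h = 1.074, k = 0.9314; principal scales a = 1.074, b = 0.9314.
sin(ω/2) = (a − b)/(a + b) = 0.1422/2.005 = 0.07091, so ω = 2 arcsin(0.07091) ≈ 8.1°.

8.1°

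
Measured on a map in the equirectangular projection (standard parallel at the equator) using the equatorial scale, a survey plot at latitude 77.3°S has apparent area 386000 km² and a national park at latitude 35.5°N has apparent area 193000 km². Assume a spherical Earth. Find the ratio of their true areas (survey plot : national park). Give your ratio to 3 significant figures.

Plate carrée has h = 1 and k = sec φ, giving areal scale sec φ; true area = (apparent area) · cos φ.
True area of survey plot: 386000 × cos(77.3°) = 386000 × 0.2198 = 84860 km².
True area of national park: 193000 × cos(35.5°) = 193000 × 0.8141 = 157100 km².
Ratio = 84860 / 157100 ≈ 0.540.

0.540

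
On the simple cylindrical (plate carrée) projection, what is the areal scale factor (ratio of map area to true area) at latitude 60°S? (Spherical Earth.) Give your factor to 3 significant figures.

For the equirectangular projection with φ₀ = 0 (plate carrée), h = 1 along meridians and k = sec φ along parallels.
Areal scale = h·k = 1 × sec φ; at 60°, h = 1.000, k = 2.000, so h·k = 2.000.

2.00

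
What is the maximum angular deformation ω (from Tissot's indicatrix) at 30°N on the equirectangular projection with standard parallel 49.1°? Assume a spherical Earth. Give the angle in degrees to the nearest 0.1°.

16.0°

In the equirectangular projection with standard parallel φ₀ = 49.1° (x = Rλ cos φ₀, y = Rφ), meridians are true-scale (h = 1) and the parallel scale is k = cos φ₀ / cos φ.
At 30°: h = 1.000, k = 0.7560; principal scales a = 1.000, b = 0.7560.
sin(ω/2) = (a − b)/(a + b) = 0.2440/1.756 = 0.1389, so ω = 2 arcsin(0.1389) ≈ 16.0°.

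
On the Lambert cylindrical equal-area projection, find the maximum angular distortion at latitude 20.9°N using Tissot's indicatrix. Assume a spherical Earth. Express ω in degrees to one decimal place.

The Lambert cylindrical equal-area projection is the cylindrical equal-area projection with its standard parallel at the equator (φ₀ = 0). For cylindrical equal-area with standard parallel φ₀, h = cos φ / cos φ₀ and k = cos φ₀ / cos φ, so h·k = 1.
At 20.9°: h = 0.9342, k = 1.070; principal scales a = 1.070, b = 0.9342.
sin(ω/2) = (a − b)/(a + b) = 0.1362/2.005 = 0.06796, so ω = 2 arcsin(0.06796) ≈ 7.8°.

7.8°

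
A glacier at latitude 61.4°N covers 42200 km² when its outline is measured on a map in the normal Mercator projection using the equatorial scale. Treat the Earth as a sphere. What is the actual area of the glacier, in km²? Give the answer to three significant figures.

9670 km²

For Mercator, h = k = sec φ (a conformal cylindrical projection has a single point scale, 1/cos φ).
Areal scale = k² = sec²φ = 1/cos²(61.4°) = 1/0.4787² = 4.364.
True area = apparent / (areal scale) = 42200 / 4.364 ≈ 9670 km².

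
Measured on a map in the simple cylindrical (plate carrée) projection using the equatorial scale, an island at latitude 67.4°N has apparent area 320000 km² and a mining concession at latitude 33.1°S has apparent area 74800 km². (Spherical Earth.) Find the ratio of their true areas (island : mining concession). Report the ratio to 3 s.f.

1.96

Plate carrée has h = 1 and k = sec φ, giving areal scale sec φ; true area = (apparent area) · cos φ.
True area of island: 320000 × cos(67.4°) = 320000 × 0.3843 = 123000 km².
True area of mining concession: 74800 × cos(33.1°) = 74800 × 0.8377 = 62660 km².
Ratio = 123000 / 62660 ≈ 1.96.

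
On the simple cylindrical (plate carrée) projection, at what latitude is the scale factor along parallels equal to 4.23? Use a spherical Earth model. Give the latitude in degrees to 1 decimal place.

76.3°

Plate carrée: h = 1, k = sec φ along parallels.
sec φ = 4.23  ⇒  cos φ = 0.2364  ⇒  φ ≈ 76.3°.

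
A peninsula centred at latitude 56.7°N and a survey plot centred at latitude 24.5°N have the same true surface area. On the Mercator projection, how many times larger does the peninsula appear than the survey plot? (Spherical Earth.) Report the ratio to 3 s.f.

Mercator is conformal with k = sec φ, so areal scale = k² = sec²φ.
At 56.7°: sec²(56.7°) = 1/0.5490² = 3.318.
At 24.5°: sec²(24.5°) = 1/0.9100² = 1.208.
Ratio = 3.318/1.208 = cos²(24.5°)/cos²(56.7°) ≈ 2.75.

2.75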